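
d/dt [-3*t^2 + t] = 1 - 6*t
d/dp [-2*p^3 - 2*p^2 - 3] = 2*p*(-3*p - 2)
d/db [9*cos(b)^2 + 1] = -9*sin(2*b)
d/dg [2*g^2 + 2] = 4*g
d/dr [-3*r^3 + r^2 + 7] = r*(2 - 9*r)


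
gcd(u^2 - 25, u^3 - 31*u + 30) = u - 5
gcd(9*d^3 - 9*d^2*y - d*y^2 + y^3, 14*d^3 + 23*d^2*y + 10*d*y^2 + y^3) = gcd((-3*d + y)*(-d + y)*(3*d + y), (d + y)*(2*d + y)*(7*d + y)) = 1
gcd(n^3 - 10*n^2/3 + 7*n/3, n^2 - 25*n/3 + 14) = n - 7/3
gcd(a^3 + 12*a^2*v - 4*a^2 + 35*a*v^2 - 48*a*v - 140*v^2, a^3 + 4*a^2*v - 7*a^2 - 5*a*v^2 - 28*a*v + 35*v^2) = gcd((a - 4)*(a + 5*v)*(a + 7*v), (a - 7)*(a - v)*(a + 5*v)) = a + 5*v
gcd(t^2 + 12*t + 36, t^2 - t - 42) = t + 6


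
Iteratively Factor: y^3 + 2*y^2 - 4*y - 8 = (y + 2)*(y^2 - 4) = (y + 2)^2*(y - 2)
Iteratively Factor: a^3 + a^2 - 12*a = (a)*(a^2 + a - 12) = a*(a - 3)*(a + 4)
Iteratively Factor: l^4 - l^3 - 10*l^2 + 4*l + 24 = (l - 3)*(l^3 + 2*l^2 - 4*l - 8) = (l - 3)*(l + 2)*(l^2 - 4) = (l - 3)*(l - 2)*(l + 2)*(l + 2)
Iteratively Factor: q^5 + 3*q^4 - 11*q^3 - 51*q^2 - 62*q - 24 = (q + 1)*(q^4 + 2*q^3 - 13*q^2 - 38*q - 24) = (q - 4)*(q + 1)*(q^3 + 6*q^2 + 11*q + 6) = (q - 4)*(q + 1)*(q + 3)*(q^2 + 3*q + 2) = (q - 4)*(q + 1)^2*(q + 3)*(q + 2)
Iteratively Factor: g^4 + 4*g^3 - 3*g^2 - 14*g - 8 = (g + 4)*(g^3 - 3*g - 2) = (g - 2)*(g + 4)*(g^2 + 2*g + 1) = (g - 2)*(g + 1)*(g + 4)*(g + 1)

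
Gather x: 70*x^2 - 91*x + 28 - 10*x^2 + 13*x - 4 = 60*x^2 - 78*x + 24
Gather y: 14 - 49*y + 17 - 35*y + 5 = 36 - 84*y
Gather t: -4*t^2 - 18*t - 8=-4*t^2 - 18*t - 8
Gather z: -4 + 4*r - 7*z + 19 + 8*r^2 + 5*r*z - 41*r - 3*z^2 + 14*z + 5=8*r^2 - 37*r - 3*z^2 + z*(5*r + 7) + 20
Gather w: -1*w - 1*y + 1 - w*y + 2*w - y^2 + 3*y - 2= w*(1 - y) - y^2 + 2*y - 1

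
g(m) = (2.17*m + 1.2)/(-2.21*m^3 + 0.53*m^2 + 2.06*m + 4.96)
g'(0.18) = 0.29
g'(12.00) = 0.00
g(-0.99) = -0.17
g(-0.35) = 0.10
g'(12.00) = 0.00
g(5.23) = -0.04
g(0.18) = 0.30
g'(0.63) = 0.36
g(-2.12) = -0.14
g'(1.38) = 4.95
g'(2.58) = 0.37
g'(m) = (2.17*m + 1.2)*(6.63*m^2 - 1.06*m - 2.06)/(-2.21*m^3 + 0.53*m^2 + 2.06*m + 4.96)^2 + 2.17/(-2.21*m^3 + 0.53*m^2 + 2.06*m + 4.96) = (9.5914*m^3 + 6.8059*m^2 - 1.272*m + 8.2912)/(4.8841*m^6 - 2.3426*m^5 - 8.8243*m^4 - 19.7396*m^3 + 9.5012*m^2 + 20.4352*m + 24.6016)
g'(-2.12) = -0.09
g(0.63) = 0.43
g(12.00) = -0.01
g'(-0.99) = 0.22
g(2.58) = -0.28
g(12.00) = -0.01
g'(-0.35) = 0.47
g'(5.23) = 0.02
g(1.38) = 1.40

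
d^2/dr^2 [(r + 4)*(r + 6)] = 2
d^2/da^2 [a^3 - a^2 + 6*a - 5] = 6*a - 2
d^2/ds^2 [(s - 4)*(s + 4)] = 2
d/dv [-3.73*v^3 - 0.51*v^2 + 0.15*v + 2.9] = -11.19*v^2 - 1.02*v + 0.15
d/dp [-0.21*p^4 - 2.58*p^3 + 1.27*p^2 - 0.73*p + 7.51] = -0.84*p^3 - 7.74*p^2 + 2.54*p - 0.73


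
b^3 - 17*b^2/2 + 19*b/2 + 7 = (b - 7)*(b - 2)*(b + 1/2)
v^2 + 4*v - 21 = (v - 3)*(v + 7)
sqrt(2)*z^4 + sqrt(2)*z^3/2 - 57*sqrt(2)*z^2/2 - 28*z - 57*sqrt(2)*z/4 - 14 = (z + 1/2)*(z - 4*sqrt(2))*(z + 7*sqrt(2)/2)*(sqrt(2)*z + 1)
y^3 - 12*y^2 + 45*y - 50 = (y - 5)^2*(y - 2)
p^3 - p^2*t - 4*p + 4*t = (p - 2)*(p + 2)*(p - t)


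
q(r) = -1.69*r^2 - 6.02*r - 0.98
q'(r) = -3.38*r - 6.02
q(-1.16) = 3.73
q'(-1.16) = -2.10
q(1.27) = -11.35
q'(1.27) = -10.31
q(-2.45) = 3.62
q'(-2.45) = 2.26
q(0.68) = -5.86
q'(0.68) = -8.32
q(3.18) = -37.21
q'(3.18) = -16.77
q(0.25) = -2.59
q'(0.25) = -6.86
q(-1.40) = 4.14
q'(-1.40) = -1.29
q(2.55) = -27.32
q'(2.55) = -14.64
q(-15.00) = -290.93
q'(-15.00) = 44.68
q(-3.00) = 1.87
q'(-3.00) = 4.12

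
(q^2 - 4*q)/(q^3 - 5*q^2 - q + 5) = q*(q - 4)/(q^3 - 5*q^2 - q + 5)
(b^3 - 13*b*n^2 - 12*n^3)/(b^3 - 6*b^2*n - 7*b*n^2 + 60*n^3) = (b + n)/(b - 5*n)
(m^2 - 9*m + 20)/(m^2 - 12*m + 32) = (m - 5)/(m - 8)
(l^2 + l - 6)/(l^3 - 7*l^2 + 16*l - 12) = (l + 3)/(l^2 - 5*l + 6)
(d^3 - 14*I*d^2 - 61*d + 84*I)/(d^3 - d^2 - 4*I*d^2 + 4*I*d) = (d^2 - 10*I*d - 21)/(d*(d - 1))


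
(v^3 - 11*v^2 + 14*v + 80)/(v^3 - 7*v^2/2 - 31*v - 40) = 2*(v - 5)/(2*v + 5)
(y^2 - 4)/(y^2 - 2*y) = (y + 2)/y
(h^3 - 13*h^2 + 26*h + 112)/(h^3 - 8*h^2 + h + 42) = (h - 8)/(h - 3)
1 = 1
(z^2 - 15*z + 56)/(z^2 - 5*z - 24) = (z - 7)/(z + 3)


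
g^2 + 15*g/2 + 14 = (g + 7/2)*(g + 4)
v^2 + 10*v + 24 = (v + 4)*(v + 6)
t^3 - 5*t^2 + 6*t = t*(t - 3)*(t - 2)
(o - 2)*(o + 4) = o^2 + 2*o - 8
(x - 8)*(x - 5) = x^2 - 13*x + 40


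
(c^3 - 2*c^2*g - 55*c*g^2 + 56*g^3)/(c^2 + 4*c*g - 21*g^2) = (c^2 - 9*c*g + 8*g^2)/(c - 3*g)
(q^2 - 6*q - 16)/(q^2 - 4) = (q - 8)/(q - 2)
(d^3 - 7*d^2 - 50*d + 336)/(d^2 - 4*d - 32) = (d^2 + d - 42)/(d + 4)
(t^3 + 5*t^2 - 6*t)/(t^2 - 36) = t*(t - 1)/(t - 6)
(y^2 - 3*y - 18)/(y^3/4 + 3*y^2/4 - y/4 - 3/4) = 4*(y - 6)/(y^2 - 1)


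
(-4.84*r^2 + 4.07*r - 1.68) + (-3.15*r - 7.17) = -4.84*r^2 + 0.92*r - 8.85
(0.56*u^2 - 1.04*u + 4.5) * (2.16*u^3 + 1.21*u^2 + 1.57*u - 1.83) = 1.2096*u^5 - 1.5688*u^4 + 9.3408*u^3 + 2.7874*u^2 + 8.9682*u - 8.235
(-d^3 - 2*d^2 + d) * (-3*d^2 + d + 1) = 3*d^5 + 5*d^4 - 6*d^3 - d^2 + d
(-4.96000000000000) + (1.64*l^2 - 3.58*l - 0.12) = 1.64*l^2 - 3.58*l - 5.08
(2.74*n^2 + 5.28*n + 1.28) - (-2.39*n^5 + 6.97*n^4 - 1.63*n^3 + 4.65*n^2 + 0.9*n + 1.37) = 2.39*n^5 - 6.97*n^4 + 1.63*n^3 - 1.91*n^2 + 4.38*n - 0.0900000000000001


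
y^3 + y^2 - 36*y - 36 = (y - 6)*(y + 1)*(y + 6)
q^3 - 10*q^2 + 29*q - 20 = (q - 5)*(q - 4)*(q - 1)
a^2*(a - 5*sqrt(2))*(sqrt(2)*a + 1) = sqrt(2)*a^4 - 9*a^3 - 5*sqrt(2)*a^2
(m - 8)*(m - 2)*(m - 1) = m^3 - 11*m^2 + 26*m - 16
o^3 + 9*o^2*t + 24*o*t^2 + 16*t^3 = (o + t)*(o + 4*t)^2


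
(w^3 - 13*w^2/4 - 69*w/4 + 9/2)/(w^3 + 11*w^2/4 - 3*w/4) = (w - 6)/w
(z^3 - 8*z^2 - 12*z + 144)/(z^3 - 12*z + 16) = (z^2 - 12*z + 36)/(z^2 - 4*z + 4)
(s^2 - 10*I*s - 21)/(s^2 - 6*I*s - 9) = (s - 7*I)/(s - 3*I)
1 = 1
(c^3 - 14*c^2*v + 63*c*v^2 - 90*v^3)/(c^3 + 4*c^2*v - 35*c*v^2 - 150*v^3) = (c^2 - 8*c*v + 15*v^2)/(c^2 + 10*c*v + 25*v^2)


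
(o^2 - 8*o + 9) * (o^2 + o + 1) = o^4 - 7*o^3 + 2*o^2 + o + 9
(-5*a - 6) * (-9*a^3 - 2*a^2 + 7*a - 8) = 45*a^4 + 64*a^3 - 23*a^2 - 2*a + 48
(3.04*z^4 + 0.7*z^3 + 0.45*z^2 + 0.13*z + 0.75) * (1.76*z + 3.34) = 5.3504*z^5 + 11.3856*z^4 + 3.13*z^3 + 1.7318*z^2 + 1.7542*z + 2.505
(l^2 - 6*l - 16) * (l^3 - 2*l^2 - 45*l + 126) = l^5 - 8*l^4 - 49*l^3 + 428*l^2 - 36*l - 2016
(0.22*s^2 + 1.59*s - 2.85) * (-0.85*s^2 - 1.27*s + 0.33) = -0.187*s^4 - 1.6309*s^3 + 0.4758*s^2 + 4.1442*s - 0.9405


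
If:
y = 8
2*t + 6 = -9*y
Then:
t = -39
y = 8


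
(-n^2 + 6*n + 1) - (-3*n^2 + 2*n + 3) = 2*n^2 + 4*n - 2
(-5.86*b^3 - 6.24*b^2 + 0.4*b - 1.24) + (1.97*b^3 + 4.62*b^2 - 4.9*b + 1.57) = -3.89*b^3 - 1.62*b^2 - 4.5*b + 0.33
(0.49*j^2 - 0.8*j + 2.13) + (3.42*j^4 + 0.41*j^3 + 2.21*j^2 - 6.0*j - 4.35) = 3.42*j^4 + 0.41*j^3 + 2.7*j^2 - 6.8*j - 2.22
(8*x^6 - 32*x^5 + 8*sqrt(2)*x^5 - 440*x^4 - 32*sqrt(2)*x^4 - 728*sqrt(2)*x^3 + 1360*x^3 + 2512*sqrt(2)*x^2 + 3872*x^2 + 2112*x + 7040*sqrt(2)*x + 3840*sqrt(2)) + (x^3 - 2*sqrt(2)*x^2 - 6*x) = 8*x^6 - 32*x^5 + 8*sqrt(2)*x^5 - 440*x^4 - 32*sqrt(2)*x^4 - 728*sqrt(2)*x^3 + 1361*x^3 + 2510*sqrt(2)*x^2 + 3872*x^2 + 2106*x + 7040*sqrt(2)*x + 3840*sqrt(2)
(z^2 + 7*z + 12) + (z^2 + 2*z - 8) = 2*z^2 + 9*z + 4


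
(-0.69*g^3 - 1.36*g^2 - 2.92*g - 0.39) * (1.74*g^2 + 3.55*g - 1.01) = -1.2006*g^5 - 4.8159*g^4 - 9.2119*g^3 - 9.671*g^2 + 1.5647*g + 0.3939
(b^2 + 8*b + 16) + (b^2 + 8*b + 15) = 2*b^2 + 16*b + 31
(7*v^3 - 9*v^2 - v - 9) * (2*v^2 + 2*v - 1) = 14*v^5 - 4*v^4 - 27*v^3 - 11*v^2 - 17*v + 9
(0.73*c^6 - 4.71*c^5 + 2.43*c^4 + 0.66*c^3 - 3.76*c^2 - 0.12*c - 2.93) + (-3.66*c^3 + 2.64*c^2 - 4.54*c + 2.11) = 0.73*c^6 - 4.71*c^5 + 2.43*c^4 - 3.0*c^3 - 1.12*c^2 - 4.66*c - 0.82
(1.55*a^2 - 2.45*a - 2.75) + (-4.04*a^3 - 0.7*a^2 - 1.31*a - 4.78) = -4.04*a^3 + 0.85*a^2 - 3.76*a - 7.53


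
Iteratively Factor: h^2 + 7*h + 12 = (h + 4)*(h + 3)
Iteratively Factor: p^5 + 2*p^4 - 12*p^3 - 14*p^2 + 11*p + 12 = (p + 4)*(p^4 - 2*p^3 - 4*p^2 + 2*p + 3) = (p - 1)*(p + 4)*(p^3 - p^2 - 5*p - 3) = (p - 1)*(p + 1)*(p + 4)*(p^2 - 2*p - 3) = (p - 3)*(p - 1)*(p + 1)*(p + 4)*(p + 1)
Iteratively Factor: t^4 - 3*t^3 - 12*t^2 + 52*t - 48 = (t - 2)*(t^3 - t^2 - 14*t + 24) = (t - 2)^2*(t^2 + t - 12) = (t - 3)*(t - 2)^2*(t + 4)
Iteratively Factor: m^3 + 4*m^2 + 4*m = (m + 2)*(m^2 + 2*m) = (m + 2)^2*(m)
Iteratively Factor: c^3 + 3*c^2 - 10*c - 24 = (c + 4)*(c^2 - c - 6) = (c - 3)*(c + 4)*(c + 2)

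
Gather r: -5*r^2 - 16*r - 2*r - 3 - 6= -5*r^2 - 18*r - 9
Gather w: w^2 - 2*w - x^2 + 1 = w^2 - 2*w - x^2 + 1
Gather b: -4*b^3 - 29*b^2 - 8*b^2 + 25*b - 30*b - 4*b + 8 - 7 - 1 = -4*b^3 - 37*b^2 - 9*b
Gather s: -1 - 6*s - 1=-6*s - 2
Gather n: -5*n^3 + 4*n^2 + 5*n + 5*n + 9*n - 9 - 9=-5*n^3 + 4*n^2 + 19*n - 18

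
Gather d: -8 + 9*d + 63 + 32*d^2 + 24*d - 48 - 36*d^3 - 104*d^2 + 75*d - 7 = -36*d^3 - 72*d^2 + 108*d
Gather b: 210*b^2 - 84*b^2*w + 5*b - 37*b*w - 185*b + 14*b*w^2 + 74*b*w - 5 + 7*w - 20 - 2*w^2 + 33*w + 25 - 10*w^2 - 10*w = b^2*(210 - 84*w) + b*(14*w^2 + 37*w - 180) - 12*w^2 + 30*w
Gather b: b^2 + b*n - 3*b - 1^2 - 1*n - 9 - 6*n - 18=b^2 + b*(n - 3) - 7*n - 28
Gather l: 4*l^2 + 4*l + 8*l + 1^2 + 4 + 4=4*l^2 + 12*l + 9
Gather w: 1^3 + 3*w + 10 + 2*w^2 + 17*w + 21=2*w^2 + 20*w + 32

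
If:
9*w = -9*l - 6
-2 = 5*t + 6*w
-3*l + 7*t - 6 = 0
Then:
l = 16/27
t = 10/9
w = -34/27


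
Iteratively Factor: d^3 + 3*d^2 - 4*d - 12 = (d + 2)*(d^2 + d - 6) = (d + 2)*(d + 3)*(d - 2)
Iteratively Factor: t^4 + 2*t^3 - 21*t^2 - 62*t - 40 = (t + 2)*(t^3 - 21*t - 20) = (t - 5)*(t + 2)*(t^2 + 5*t + 4) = (t - 5)*(t + 2)*(t + 4)*(t + 1)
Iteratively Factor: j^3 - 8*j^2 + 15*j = (j - 5)*(j^2 - 3*j) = j*(j - 5)*(j - 3)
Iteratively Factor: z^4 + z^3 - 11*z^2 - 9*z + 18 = (z - 1)*(z^3 + 2*z^2 - 9*z - 18) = (z - 1)*(z + 2)*(z^2 - 9) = (z - 1)*(z + 2)*(z + 3)*(z - 3)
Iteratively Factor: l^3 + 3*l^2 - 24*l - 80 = (l + 4)*(l^2 - l - 20) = (l - 5)*(l + 4)*(l + 4)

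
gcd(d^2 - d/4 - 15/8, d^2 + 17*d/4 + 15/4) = d + 5/4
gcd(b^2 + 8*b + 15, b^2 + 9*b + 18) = b + 3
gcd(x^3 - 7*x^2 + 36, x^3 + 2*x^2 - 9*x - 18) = x^2 - x - 6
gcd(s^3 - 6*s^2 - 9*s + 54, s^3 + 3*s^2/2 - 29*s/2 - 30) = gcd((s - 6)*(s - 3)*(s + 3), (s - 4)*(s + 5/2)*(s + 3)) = s + 3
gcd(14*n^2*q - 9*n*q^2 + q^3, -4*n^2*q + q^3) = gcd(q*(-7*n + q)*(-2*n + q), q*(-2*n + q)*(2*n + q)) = -2*n*q + q^2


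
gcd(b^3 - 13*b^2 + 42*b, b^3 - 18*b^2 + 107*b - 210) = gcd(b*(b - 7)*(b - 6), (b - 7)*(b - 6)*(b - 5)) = b^2 - 13*b + 42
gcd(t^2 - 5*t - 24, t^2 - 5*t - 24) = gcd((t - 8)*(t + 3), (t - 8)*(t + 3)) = t^2 - 5*t - 24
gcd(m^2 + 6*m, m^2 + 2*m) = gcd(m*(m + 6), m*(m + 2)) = m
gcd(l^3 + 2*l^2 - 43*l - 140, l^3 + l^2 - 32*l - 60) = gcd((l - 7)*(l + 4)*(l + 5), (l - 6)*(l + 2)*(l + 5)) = l + 5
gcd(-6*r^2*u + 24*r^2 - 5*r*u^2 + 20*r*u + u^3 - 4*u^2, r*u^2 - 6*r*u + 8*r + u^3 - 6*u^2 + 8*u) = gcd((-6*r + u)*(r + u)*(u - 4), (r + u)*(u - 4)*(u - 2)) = r*u - 4*r + u^2 - 4*u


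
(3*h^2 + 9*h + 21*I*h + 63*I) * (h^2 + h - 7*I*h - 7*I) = 3*h^4 + 12*h^3 + 156*h^2 + 588*h + 441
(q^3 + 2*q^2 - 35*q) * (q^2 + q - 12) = q^5 + 3*q^4 - 45*q^3 - 59*q^2 + 420*q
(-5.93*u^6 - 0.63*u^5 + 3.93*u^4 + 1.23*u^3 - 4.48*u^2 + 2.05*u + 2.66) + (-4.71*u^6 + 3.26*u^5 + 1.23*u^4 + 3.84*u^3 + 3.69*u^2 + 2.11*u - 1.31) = -10.64*u^6 + 2.63*u^5 + 5.16*u^4 + 5.07*u^3 - 0.79*u^2 + 4.16*u + 1.35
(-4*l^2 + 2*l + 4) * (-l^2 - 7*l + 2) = 4*l^4 + 26*l^3 - 26*l^2 - 24*l + 8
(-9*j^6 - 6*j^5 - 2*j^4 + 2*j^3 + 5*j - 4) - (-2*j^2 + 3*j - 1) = -9*j^6 - 6*j^5 - 2*j^4 + 2*j^3 + 2*j^2 + 2*j - 3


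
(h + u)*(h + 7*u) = h^2 + 8*h*u + 7*u^2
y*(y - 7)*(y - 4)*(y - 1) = y^4 - 12*y^3 + 39*y^2 - 28*y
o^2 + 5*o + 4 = (o + 1)*(o + 4)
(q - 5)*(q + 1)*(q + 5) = q^3 + q^2 - 25*q - 25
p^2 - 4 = (p - 2)*(p + 2)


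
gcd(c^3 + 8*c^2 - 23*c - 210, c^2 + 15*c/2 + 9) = c + 6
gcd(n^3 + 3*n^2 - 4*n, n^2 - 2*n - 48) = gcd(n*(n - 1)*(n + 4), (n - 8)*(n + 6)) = 1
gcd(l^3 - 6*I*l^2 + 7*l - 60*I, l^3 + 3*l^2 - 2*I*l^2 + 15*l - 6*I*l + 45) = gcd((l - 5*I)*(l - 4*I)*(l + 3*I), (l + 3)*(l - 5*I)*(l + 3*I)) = l^2 - 2*I*l + 15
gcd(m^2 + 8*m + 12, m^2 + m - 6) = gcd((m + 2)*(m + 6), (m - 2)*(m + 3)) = 1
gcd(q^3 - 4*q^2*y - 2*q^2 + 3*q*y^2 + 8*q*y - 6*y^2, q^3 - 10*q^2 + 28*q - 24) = q - 2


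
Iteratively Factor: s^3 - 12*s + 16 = (s - 2)*(s^2 + 2*s - 8) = (s - 2)^2*(s + 4)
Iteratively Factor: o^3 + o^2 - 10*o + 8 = (o + 4)*(o^2 - 3*o + 2) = (o - 2)*(o + 4)*(o - 1)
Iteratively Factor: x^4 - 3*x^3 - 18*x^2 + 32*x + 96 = (x + 2)*(x^3 - 5*x^2 - 8*x + 48) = (x - 4)*(x + 2)*(x^2 - x - 12) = (x - 4)^2*(x + 2)*(x + 3)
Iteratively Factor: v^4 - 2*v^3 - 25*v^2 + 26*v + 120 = (v + 4)*(v^3 - 6*v^2 - v + 30) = (v - 5)*(v + 4)*(v^2 - v - 6) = (v - 5)*(v - 3)*(v + 4)*(v + 2)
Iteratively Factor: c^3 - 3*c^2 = (c - 3)*(c^2) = c*(c - 3)*(c)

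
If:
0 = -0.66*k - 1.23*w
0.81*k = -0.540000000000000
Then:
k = -0.67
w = 0.36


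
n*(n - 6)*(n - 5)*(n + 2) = n^4 - 9*n^3 + 8*n^2 + 60*n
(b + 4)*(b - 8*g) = b^2 - 8*b*g + 4*b - 32*g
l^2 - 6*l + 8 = (l - 4)*(l - 2)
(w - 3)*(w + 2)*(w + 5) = w^3 + 4*w^2 - 11*w - 30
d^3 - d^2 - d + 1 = (d - 1)^2*(d + 1)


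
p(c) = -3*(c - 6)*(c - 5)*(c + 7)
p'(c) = -3*(c - 6)*(c - 5) - 3*(c - 6)*(c + 7) - 3*(c - 5)*(c + 7) = -9*c^2 + 24*c + 141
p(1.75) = -362.58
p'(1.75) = 155.44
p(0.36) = -577.82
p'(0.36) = 148.47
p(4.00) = -66.00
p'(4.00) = 93.00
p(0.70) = -526.45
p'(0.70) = 153.39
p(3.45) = -123.91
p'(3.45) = 116.68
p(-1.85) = -830.79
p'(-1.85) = 65.80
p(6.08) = -3.39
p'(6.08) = -45.78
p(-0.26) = -665.80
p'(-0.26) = 134.15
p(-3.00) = -864.00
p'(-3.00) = -12.00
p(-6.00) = -396.00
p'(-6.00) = -327.00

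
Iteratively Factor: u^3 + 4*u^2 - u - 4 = (u - 1)*(u^2 + 5*u + 4) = (u - 1)*(u + 1)*(u + 4)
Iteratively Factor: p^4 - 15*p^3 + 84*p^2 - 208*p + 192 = (p - 4)*(p^3 - 11*p^2 + 40*p - 48) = (p - 4)^2*(p^2 - 7*p + 12) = (p - 4)^3*(p - 3)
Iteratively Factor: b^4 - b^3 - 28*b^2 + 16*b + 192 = (b - 4)*(b^3 + 3*b^2 - 16*b - 48) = (b - 4)*(b + 4)*(b^2 - b - 12) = (b - 4)^2*(b + 4)*(b + 3)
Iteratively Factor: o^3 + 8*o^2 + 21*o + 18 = (o + 3)*(o^2 + 5*o + 6) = (o + 3)^2*(o + 2)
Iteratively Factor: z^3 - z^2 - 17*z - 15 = (z - 5)*(z^2 + 4*z + 3) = (z - 5)*(z + 3)*(z + 1)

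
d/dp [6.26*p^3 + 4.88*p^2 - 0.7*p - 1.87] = 18.78*p^2 + 9.76*p - 0.7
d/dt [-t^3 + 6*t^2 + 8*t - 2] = -3*t^2 + 12*t + 8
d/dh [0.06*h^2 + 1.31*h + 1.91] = 0.12*h + 1.31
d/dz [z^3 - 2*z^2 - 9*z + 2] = 3*z^2 - 4*z - 9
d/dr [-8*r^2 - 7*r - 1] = -16*r - 7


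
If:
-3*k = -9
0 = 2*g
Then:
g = 0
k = 3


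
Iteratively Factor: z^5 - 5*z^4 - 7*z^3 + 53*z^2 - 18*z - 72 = (z + 3)*(z^4 - 8*z^3 + 17*z^2 + 2*z - 24) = (z - 2)*(z + 3)*(z^3 - 6*z^2 + 5*z + 12) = (z - 3)*(z - 2)*(z + 3)*(z^2 - 3*z - 4) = (z - 3)*(z - 2)*(z + 1)*(z + 3)*(z - 4)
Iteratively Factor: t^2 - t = (t - 1)*(t)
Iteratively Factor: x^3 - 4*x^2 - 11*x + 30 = (x + 3)*(x^2 - 7*x + 10) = (x - 2)*(x + 3)*(x - 5)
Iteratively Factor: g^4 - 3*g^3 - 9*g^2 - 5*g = (g + 1)*(g^3 - 4*g^2 - 5*g) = (g - 5)*(g + 1)*(g^2 + g) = g*(g - 5)*(g + 1)*(g + 1)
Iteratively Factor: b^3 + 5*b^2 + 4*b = (b + 1)*(b^2 + 4*b) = (b + 1)*(b + 4)*(b)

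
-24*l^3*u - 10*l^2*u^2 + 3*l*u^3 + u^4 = u*(-3*l + u)*(2*l + u)*(4*l + u)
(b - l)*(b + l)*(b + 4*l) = b^3 + 4*b^2*l - b*l^2 - 4*l^3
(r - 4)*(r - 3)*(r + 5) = r^3 - 2*r^2 - 23*r + 60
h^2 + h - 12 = (h - 3)*(h + 4)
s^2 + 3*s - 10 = (s - 2)*(s + 5)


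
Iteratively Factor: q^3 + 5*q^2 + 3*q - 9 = (q - 1)*(q^2 + 6*q + 9) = (q - 1)*(q + 3)*(q + 3)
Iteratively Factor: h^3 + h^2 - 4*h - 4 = (h + 2)*(h^2 - h - 2) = (h + 1)*(h + 2)*(h - 2)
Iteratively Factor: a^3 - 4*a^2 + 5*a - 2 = (a - 1)*(a^2 - 3*a + 2) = (a - 1)^2*(a - 2)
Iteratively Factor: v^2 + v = (v + 1)*(v)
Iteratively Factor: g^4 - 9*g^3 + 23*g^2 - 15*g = (g - 3)*(g^3 - 6*g^2 + 5*g) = (g - 5)*(g - 3)*(g^2 - g) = g*(g - 5)*(g - 3)*(g - 1)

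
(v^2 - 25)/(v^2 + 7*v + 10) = (v - 5)/(v + 2)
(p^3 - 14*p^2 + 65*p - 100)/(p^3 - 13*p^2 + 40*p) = (p^2 - 9*p + 20)/(p*(p - 8))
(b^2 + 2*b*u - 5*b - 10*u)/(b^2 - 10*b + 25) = (b + 2*u)/(b - 5)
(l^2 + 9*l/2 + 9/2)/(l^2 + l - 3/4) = 2*(l + 3)/(2*l - 1)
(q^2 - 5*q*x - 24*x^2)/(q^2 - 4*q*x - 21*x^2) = (-q + 8*x)/(-q + 7*x)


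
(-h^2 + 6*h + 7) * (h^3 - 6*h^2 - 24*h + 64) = -h^5 + 12*h^4 - 5*h^3 - 250*h^2 + 216*h + 448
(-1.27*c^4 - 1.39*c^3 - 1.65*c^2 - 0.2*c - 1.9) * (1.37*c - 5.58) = -1.7399*c^5 + 5.1823*c^4 + 5.4957*c^3 + 8.933*c^2 - 1.487*c + 10.602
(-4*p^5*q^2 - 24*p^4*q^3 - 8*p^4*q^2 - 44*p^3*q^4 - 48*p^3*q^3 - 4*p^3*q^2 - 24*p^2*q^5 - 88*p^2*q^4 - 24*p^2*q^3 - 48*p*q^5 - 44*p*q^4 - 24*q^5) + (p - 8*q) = -4*p^5*q^2 - 24*p^4*q^3 - 8*p^4*q^2 - 44*p^3*q^4 - 48*p^3*q^3 - 4*p^3*q^2 - 24*p^2*q^5 - 88*p^2*q^4 - 24*p^2*q^3 - 48*p*q^5 - 44*p*q^4 + p - 24*q^5 - 8*q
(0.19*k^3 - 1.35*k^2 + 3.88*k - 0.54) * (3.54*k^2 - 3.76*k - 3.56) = 0.6726*k^5 - 5.4934*k^4 + 18.1348*k^3 - 11.6944*k^2 - 11.7824*k + 1.9224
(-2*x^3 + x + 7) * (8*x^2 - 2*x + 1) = -16*x^5 + 4*x^4 + 6*x^3 + 54*x^2 - 13*x + 7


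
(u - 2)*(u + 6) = u^2 + 4*u - 12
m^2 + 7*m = m*(m + 7)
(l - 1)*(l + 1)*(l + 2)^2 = l^4 + 4*l^3 + 3*l^2 - 4*l - 4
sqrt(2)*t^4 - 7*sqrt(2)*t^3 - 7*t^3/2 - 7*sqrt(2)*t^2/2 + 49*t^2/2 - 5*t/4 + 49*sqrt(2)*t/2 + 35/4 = (t - 7)*(t - 5*sqrt(2)/2)*(t + sqrt(2)/2)*(sqrt(2)*t + 1/2)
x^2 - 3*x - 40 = (x - 8)*(x + 5)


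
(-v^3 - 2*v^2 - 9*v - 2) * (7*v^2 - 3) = -7*v^5 - 14*v^4 - 60*v^3 - 8*v^2 + 27*v + 6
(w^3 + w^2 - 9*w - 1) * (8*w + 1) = 8*w^4 + 9*w^3 - 71*w^2 - 17*w - 1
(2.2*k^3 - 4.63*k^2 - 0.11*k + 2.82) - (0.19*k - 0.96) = 2.2*k^3 - 4.63*k^2 - 0.3*k + 3.78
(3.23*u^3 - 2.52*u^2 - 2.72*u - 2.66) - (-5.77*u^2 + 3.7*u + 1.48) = 3.23*u^3 + 3.25*u^2 - 6.42*u - 4.14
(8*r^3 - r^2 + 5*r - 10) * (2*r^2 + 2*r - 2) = 16*r^5 + 14*r^4 - 8*r^3 - 8*r^2 - 30*r + 20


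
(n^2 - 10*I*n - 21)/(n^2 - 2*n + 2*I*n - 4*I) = (n^2 - 10*I*n - 21)/(n^2 + 2*n*(-1 + I) - 4*I)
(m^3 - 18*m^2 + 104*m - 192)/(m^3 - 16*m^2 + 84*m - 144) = (m - 8)/(m - 6)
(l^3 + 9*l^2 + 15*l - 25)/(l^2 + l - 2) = (l^2 + 10*l + 25)/(l + 2)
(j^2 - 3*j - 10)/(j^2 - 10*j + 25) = (j + 2)/(j - 5)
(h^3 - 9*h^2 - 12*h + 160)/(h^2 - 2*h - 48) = (h^2 - h - 20)/(h + 6)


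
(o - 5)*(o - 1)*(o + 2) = o^3 - 4*o^2 - 7*o + 10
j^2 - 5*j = j*(j - 5)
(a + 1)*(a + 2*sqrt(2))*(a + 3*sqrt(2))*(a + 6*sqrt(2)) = a^4 + a^3 + 11*sqrt(2)*a^3 + 11*sqrt(2)*a^2 + 72*a^2 + 72*a + 72*sqrt(2)*a + 72*sqrt(2)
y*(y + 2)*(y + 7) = y^3 + 9*y^2 + 14*y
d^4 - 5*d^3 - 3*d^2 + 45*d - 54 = (d - 3)^2*(d - 2)*(d + 3)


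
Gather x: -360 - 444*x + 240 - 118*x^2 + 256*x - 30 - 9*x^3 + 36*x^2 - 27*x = -9*x^3 - 82*x^2 - 215*x - 150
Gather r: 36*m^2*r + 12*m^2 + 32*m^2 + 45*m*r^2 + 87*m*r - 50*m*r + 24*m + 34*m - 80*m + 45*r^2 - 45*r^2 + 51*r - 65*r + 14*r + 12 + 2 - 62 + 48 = 44*m^2 + 45*m*r^2 - 22*m + r*(36*m^2 + 37*m)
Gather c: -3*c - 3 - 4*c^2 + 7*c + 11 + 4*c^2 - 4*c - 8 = 0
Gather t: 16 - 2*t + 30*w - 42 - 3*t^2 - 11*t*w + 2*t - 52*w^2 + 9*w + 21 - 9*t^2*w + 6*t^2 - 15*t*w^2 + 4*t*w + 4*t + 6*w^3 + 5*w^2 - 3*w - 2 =t^2*(3 - 9*w) + t*(-15*w^2 - 7*w + 4) + 6*w^3 - 47*w^2 + 36*w - 7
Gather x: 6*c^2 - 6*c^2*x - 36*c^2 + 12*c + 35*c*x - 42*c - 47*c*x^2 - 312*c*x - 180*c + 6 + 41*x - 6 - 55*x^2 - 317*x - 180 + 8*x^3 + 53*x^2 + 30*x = -30*c^2 - 210*c + 8*x^3 + x^2*(-47*c - 2) + x*(-6*c^2 - 277*c - 246) - 180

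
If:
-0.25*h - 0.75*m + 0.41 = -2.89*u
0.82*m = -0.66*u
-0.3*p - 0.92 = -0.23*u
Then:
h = 13.9746341463415*u + 1.64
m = -0.804878048780488*u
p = 0.766666666666667*u - 3.06666666666667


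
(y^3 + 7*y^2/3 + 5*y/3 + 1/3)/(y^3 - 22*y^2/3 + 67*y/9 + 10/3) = 3*(y^2 + 2*y + 1)/(3*y^2 - 23*y + 30)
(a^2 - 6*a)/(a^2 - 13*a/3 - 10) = 3*a/(3*a + 5)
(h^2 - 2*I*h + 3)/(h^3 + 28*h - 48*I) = (h^2 - 2*I*h + 3)/(h^3 + 28*h - 48*I)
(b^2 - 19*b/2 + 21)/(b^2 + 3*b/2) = (2*b^2 - 19*b + 42)/(b*(2*b + 3))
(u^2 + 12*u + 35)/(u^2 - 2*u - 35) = (u + 7)/(u - 7)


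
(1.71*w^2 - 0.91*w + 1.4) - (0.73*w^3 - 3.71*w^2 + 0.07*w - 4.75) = -0.73*w^3 + 5.42*w^2 - 0.98*w + 6.15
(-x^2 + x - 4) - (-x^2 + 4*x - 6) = 2 - 3*x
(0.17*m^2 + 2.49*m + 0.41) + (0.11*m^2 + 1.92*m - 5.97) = 0.28*m^2 + 4.41*m - 5.56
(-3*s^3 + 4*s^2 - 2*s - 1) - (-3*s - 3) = -3*s^3 + 4*s^2 + s + 2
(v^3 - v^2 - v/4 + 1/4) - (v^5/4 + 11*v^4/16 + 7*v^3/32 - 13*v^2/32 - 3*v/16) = -v^5/4 - 11*v^4/16 + 25*v^3/32 - 19*v^2/32 - v/16 + 1/4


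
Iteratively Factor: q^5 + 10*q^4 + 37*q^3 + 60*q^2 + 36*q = (q)*(q^4 + 10*q^3 + 37*q^2 + 60*q + 36) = q*(q + 2)*(q^3 + 8*q^2 + 21*q + 18) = q*(q + 2)*(q + 3)*(q^2 + 5*q + 6) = q*(q + 2)^2*(q + 3)*(q + 3)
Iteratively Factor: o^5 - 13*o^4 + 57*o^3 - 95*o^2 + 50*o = (o - 5)*(o^4 - 8*o^3 + 17*o^2 - 10*o) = o*(o - 5)*(o^3 - 8*o^2 + 17*o - 10) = o*(o - 5)^2*(o^2 - 3*o + 2) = o*(o - 5)^2*(o - 1)*(o - 2)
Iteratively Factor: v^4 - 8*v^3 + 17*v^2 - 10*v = (v - 2)*(v^3 - 6*v^2 + 5*v) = (v - 2)*(v - 1)*(v^2 - 5*v) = v*(v - 2)*(v - 1)*(v - 5)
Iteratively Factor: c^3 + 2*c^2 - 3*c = (c)*(c^2 + 2*c - 3) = c*(c + 3)*(c - 1)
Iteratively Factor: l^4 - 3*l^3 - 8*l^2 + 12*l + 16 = (l - 2)*(l^3 - l^2 - 10*l - 8) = (l - 2)*(l + 2)*(l^2 - 3*l - 4) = (l - 4)*(l - 2)*(l + 2)*(l + 1)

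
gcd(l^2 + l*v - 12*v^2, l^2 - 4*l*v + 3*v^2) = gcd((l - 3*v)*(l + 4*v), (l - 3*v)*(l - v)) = -l + 3*v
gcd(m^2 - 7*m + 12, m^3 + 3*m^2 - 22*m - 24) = m - 4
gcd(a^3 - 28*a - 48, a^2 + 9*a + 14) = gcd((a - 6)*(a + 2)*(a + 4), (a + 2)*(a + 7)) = a + 2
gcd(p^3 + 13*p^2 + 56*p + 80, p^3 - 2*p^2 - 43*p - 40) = p + 5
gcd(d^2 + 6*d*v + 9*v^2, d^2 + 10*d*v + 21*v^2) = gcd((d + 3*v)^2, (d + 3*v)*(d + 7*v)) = d + 3*v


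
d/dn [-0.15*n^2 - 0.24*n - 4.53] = -0.3*n - 0.24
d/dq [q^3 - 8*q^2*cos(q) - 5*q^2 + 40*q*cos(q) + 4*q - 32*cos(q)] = 8*q^2*sin(q) + 3*q^2 - 40*q*sin(q) - 16*q*cos(q) - 10*q + 32*sin(q) + 40*cos(q) + 4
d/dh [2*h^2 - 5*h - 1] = 4*h - 5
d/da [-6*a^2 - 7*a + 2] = -12*a - 7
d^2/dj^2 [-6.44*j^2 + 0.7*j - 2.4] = -12.8800000000000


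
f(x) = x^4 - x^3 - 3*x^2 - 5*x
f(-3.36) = 148.32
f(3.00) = 12.00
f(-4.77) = 581.82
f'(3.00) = 58.00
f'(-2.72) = -91.37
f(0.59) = -4.08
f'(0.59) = -8.76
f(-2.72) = 66.26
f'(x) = 4*x^3 - 3*x^2 - 6*x - 5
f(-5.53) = 1040.21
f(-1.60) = 10.97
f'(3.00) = 58.00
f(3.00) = 12.00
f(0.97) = -7.70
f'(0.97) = -9.99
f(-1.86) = 17.32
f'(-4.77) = -478.76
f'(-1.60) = -19.46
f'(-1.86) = -29.96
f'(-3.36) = -170.44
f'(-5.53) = -740.01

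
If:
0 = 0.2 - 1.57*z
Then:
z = 0.13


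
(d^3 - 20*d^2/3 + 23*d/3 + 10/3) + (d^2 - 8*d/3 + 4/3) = d^3 - 17*d^2/3 + 5*d + 14/3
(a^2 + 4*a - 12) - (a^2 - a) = 5*a - 12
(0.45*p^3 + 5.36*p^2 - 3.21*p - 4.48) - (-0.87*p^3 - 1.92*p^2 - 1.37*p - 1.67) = 1.32*p^3 + 7.28*p^2 - 1.84*p - 2.81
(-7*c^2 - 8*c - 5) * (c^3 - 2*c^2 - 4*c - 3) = -7*c^5 + 6*c^4 + 39*c^3 + 63*c^2 + 44*c + 15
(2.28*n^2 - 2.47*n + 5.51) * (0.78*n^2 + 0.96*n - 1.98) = 1.7784*n^4 + 0.262199999999999*n^3 - 2.5878*n^2 + 10.1802*n - 10.9098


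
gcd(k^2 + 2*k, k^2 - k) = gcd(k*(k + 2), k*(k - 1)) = k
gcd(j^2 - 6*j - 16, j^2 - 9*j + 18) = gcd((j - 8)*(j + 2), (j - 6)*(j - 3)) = 1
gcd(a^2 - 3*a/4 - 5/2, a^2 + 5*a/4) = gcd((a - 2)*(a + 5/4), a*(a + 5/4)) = a + 5/4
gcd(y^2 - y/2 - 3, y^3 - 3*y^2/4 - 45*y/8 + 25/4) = y - 2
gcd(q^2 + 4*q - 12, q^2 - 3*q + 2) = q - 2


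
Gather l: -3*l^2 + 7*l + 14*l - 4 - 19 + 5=-3*l^2 + 21*l - 18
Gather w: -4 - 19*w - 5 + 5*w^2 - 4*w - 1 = 5*w^2 - 23*w - 10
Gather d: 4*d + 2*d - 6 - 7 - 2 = 6*d - 15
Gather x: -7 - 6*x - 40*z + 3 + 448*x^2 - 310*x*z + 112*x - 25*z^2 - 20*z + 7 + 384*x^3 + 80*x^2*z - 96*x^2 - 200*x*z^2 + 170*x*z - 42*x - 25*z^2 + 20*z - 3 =384*x^3 + x^2*(80*z + 352) + x*(-200*z^2 - 140*z + 64) - 50*z^2 - 40*z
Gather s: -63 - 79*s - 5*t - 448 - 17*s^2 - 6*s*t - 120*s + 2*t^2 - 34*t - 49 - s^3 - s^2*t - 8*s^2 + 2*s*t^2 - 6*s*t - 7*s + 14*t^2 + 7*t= -s^3 + s^2*(-t - 25) + s*(2*t^2 - 12*t - 206) + 16*t^2 - 32*t - 560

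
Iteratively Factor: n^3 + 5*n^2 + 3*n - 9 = (n + 3)*(n^2 + 2*n - 3) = (n - 1)*(n + 3)*(n + 3)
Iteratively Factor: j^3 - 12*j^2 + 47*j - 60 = (j - 4)*(j^2 - 8*j + 15) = (j - 4)*(j - 3)*(j - 5)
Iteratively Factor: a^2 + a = (a)*(a + 1)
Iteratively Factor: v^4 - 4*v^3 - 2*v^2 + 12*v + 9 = (v + 1)*(v^3 - 5*v^2 + 3*v + 9) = (v - 3)*(v + 1)*(v^2 - 2*v - 3) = (v - 3)*(v + 1)^2*(v - 3)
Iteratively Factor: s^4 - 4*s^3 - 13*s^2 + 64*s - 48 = (s - 3)*(s^3 - s^2 - 16*s + 16) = (s - 3)*(s - 1)*(s^2 - 16) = (s - 3)*(s - 1)*(s + 4)*(s - 4)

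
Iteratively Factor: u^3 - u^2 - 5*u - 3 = (u + 1)*(u^2 - 2*u - 3) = (u - 3)*(u + 1)*(u + 1)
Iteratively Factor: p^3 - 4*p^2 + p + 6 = (p - 2)*(p^2 - 2*p - 3) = (p - 2)*(p + 1)*(p - 3)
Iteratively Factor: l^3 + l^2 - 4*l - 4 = (l + 1)*(l^2 - 4) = (l + 1)*(l + 2)*(l - 2)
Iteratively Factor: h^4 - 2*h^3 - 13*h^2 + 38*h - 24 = (h - 2)*(h^3 - 13*h + 12) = (h - 2)*(h + 4)*(h^2 - 4*h + 3) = (h - 2)*(h - 1)*(h + 4)*(h - 3)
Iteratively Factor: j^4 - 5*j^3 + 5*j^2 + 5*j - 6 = (j - 3)*(j^3 - 2*j^2 - j + 2) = (j - 3)*(j + 1)*(j^2 - 3*j + 2) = (j - 3)*(j - 1)*(j + 1)*(j - 2)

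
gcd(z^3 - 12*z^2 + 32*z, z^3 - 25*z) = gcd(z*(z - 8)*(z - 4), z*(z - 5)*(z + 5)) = z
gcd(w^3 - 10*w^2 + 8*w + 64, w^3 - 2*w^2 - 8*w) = w^2 - 2*w - 8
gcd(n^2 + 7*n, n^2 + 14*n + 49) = n + 7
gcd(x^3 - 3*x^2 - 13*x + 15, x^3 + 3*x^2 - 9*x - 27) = x + 3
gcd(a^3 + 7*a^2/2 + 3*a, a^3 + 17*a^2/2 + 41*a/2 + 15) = a^2 + 7*a/2 + 3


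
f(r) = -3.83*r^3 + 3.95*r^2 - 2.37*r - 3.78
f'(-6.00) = -463.41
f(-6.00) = 979.92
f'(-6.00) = -463.41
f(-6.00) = 979.92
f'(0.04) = -2.07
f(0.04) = -3.87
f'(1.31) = -11.74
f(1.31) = -8.72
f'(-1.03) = -22.70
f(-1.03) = 7.04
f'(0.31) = -1.03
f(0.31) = -4.25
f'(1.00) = -5.96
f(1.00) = -6.03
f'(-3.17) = -142.87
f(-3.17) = 165.43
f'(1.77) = -24.38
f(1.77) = -16.84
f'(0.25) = -1.11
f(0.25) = -4.19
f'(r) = -11.49*r^2 + 7.9*r - 2.37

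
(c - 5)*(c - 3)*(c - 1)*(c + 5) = c^4 - 4*c^3 - 22*c^2 + 100*c - 75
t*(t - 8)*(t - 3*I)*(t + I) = t^4 - 8*t^3 - 2*I*t^3 + 3*t^2 + 16*I*t^2 - 24*t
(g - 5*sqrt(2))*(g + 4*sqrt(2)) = g^2 - sqrt(2)*g - 40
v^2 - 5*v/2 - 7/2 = (v - 7/2)*(v + 1)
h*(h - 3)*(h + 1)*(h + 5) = h^4 + 3*h^3 - 13*h^2 - 15*h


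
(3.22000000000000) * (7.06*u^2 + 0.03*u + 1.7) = 22.7332*u^2 + 0.0966*u + 5.474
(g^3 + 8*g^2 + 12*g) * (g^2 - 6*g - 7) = g^5 + 2*g^4 - 43*g^3 - 128*g^2 - 84*g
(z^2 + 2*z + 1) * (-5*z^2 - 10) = -5*z^4 - 10*z^3 - 15*z^2 - 20*z - 10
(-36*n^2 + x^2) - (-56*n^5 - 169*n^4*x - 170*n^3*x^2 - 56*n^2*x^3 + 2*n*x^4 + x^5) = 56*n^5 + 169*n^4*x + 170*n^3*x^2 + 56*n^2*x^3 - 36*n^2 - 2*n*x^4 - x^5 + x^2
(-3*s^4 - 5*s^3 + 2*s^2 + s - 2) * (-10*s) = 30*s^5 + 50*s^4 - 20*s^3 - 10*s^2 + 20*s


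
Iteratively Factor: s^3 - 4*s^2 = (s)*(s^2 - 4*s) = s*(s - 4)*(s)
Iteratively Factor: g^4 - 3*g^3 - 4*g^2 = (g)*(g^3 - 3*g^2 - 4*g) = g*(g + 1)*(g^2 - 4*g) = g*(g - 4)*(g + 1)*(g)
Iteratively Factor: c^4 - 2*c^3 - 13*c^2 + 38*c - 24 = (c + 4)*(c^3 - 6*c^2 + 11*c - 6) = (c - 1)*(c + 4)*(c^2 - 5*c + 6) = (c - 2)*(c - 1)*(c + 4)*(c - 3)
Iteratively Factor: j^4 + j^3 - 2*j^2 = (j)*(j^3 + j^2 - 2*j) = j*(j - 1)*(j^2 + 2*j) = j*(j - 1)*(j + 2)*(j)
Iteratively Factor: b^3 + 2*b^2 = (b + 2)*(b^2) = b*(b + 2)*(b)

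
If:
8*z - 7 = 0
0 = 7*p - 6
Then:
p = 6/7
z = 7/8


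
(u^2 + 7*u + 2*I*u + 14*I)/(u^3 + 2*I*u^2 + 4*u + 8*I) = (u + 7)/(u^2 + 4)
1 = 1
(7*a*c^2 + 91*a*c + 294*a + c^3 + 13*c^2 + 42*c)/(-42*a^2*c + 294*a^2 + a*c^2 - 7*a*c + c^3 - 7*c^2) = (-c^2 - 13*c - 42)/(6*a*c - 42*a - c^2 + 7*c)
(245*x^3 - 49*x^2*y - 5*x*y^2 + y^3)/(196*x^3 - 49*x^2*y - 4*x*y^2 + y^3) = (5*x - y)/(4*x - y)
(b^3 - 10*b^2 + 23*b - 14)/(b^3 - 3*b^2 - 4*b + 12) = (b^2 - 8*b + 7)/(b^2 - b - 6)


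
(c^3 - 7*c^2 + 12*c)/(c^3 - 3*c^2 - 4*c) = (c - 3)/(c + 1)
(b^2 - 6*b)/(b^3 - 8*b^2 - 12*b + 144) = b/(b^2 - 2*b - 24)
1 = 1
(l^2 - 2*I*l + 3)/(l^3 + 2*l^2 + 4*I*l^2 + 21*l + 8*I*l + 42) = (l + I)/(l^2 + l*(2 + 7*I) + 14*I)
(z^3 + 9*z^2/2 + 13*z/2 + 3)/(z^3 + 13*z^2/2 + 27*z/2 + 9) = (z + 1)/(z + 3)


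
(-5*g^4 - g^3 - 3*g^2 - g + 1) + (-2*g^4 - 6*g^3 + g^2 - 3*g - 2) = -7*g^4 - 7*g^3 - 2*g^2 - 4*g - 1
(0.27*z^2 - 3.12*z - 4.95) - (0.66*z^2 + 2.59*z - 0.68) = -0.39*z^2 - 5.71*z - 4.27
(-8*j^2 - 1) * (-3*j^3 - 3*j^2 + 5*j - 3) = 24*j^5 + 24*j^4 - 37*j^3 + 27*j^2 - 5*j + 3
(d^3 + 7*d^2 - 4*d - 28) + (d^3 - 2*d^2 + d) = 2*d^3 + 5*d^2 - 3*d - 28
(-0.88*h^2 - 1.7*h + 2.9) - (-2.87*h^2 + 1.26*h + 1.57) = 1.99*h^2 - 2.96*h + 1.33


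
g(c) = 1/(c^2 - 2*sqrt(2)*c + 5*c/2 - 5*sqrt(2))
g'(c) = (-2*c - 5/2 + 2*sqrt(2))/(c^2 - 2*sqrt(2)*c + 5*c/2 - 5*sqrt(2))^2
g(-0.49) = -0.15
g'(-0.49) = 0.03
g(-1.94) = -0.37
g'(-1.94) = 0.59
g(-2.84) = 0.52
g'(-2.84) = 1.62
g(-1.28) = -0.20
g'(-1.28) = 0.11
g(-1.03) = -0.18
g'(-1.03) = 0.07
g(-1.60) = -0.25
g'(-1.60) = 0.22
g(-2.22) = -0.71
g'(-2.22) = 2.39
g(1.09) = -0.16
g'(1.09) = -0.05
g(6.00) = 0.04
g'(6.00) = -0.02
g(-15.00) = 0.00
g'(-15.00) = 0.00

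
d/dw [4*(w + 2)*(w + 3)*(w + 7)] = 12*w^2 + 96*w + 164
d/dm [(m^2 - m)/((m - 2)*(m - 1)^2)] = (2 - m^2)/(m^4 - 6*m^3 + 13*m^2 - 12*m + 4)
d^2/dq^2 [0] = 0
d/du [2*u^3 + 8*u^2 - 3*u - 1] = 6*u^2 + 16*u - 3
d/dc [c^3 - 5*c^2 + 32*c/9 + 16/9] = 3*c^2 - 10*c + 32/9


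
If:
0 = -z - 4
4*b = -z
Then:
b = 1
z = -4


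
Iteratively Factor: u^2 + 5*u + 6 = (u + 3)*(u + 2)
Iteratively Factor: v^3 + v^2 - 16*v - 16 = (v + 4)*(v^2 - 3*v - 4) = (v + 1)*(v + 4)*(v - 4)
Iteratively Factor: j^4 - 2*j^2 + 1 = (j + 1)*(j^3 - j^2 - j + 1) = (j - 1)*(j + 1)*(j^2 - 1) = (j - 1)*(j + 1)^2*(j - 1)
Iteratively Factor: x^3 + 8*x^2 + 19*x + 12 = (x + 3)*(x^2 + 5*x + 4) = (x + 3)*(x + 4)*(x + 1)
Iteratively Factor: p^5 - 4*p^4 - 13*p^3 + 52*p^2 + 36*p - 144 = (p - 3)*(p^4 - p^3 - 16*p^2 + 4*p + 48) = (p - 3)*(p + 2)*(p^3 - 3*p^2 - 10*p + 24) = (p - 3)*(p - 2)*(p + 2)*(p^2 - p - 12) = (p - 4)*(p - 3)*(p - 2)*(p + 2)*(p + 3)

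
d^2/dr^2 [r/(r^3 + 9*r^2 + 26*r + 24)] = 2*(r*(3*r^2 + 18*r + 26)^2 - (3*r^2 + 3*r*(r + 3) + 18*r + 26)*(r^3 + 9*r^2 + 26*r + 24))/(r^3 + 9*r^2 + 26*r + 24)^3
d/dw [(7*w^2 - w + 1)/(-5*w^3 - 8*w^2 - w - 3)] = (35*w^4 - 10*w^3 - 26*w + 4)/(25*w^6 + 80*w^5 + 74*w^4 + 46*w^3 + 49*w^2 + 6*w + 9)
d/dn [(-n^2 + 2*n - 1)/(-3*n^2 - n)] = (7*n^2 - 6*n - 1)/(n^2*(9*n^2 + 6*n + 1))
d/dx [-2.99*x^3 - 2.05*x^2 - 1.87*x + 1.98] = -8.97*x^2 - 4.1*x - 1.87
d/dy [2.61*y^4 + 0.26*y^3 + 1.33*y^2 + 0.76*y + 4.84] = 10.44*y^3 + 0.78*y^2 + 2.66*y + 0.76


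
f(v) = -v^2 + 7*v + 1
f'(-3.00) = 13.00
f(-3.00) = -29.00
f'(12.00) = -17.00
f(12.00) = -59.00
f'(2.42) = 2.16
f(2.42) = 12.08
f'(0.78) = 5.44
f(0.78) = 5.85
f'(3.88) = -0.76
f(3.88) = 13.11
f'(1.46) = 4.08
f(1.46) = 9.09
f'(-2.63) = 12.26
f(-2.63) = -24.33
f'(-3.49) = 13.98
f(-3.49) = -35.61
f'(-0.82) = 8.64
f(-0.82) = -5.41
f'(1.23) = 4.54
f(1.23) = 8.10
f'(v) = 7 - 2*v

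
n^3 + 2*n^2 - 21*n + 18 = (n - 3)*(n - 1)*(n + 6)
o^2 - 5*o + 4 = (o - 4)*(o - 1)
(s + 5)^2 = s^2 + 10*s + 25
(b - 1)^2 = b^2 - 2*b + 1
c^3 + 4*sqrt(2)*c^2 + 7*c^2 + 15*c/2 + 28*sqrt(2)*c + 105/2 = (c + 7)*(c + 3*sqrt(2)/2)*(c + 5*sqrt(2)/2)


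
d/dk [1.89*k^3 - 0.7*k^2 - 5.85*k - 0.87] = 5.67*k^2 - 1.4*k - 5.85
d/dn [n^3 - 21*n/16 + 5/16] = 3*n^2 - 21/16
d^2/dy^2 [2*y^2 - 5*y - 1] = 4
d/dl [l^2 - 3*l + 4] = 2*l - 3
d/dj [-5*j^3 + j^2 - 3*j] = -15*j^2 + 2*j - 3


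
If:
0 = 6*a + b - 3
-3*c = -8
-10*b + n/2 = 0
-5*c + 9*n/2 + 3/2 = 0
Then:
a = 1549/3240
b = 71/540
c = 8/3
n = 71/27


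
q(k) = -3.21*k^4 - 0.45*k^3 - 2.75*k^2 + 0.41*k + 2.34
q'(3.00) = -374.92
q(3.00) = -293.34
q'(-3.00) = 351.44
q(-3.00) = -271.50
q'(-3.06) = 372.50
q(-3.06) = -293.21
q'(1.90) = -102.98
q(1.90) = -51.73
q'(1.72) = -78.38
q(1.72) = -35.47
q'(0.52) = -4.62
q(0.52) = 1.51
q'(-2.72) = 263.77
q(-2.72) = -185.77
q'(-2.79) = 284.10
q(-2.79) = -204.94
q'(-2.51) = 208.75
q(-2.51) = -136.31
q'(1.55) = -59.17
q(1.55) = -23.84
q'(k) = -12.84*k^3 - 1.35*k^2 - 5.5*k + 0.41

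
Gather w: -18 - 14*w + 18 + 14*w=0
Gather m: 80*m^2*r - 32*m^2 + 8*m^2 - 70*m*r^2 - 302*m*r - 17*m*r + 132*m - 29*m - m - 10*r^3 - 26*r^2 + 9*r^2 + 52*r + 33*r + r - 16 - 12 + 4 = m^2*(80*r - 24) + m*(-70*r^2 - 319*r + 102) - 10*r^3 - 17*r^2 + 86*r - 24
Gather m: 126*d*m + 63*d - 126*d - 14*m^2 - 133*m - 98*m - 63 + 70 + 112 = -63*d - 14*m^2 + m*(126*d - 231) + 119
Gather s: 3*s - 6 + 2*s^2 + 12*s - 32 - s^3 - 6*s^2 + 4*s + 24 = -s^3 - 4*s^2 + 19*s - 14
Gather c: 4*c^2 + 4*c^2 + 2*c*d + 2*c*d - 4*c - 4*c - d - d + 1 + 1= 8*c^2 + c*(4*d - 8) - 2*d + 2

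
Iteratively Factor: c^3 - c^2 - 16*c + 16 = (c - 4)*(c^2 + 3*c - 4) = (c - 4)*(c + 4)*(c - 1)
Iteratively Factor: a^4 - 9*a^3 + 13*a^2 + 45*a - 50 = (a - 5)*(a^3 - 4*a^2 - 7*a + 10) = (a - 5)*(a + 2)*(a^2 - 6*a + 5) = (a - 5)*(a - 1)*(a + 2)*(a - 5)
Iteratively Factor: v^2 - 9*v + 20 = (v - 5)*(v - 4)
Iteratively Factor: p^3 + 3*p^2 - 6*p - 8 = (p + 4)*(p^2 - p - 2) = (p + 1)*(p + 4)*(p - 2)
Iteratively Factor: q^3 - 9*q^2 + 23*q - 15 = (q - 5)*(q^2 - 4*q + 3) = (q - 5)*(q - 3)*(q - 1)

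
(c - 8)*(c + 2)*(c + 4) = c^3 - 2*c^2 - 40*c - 64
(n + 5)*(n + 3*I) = n^2 + 5*n + 3*I*n + 15*I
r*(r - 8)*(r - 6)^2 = r^4 - 20*r^3 + 132*r^2 - 288*r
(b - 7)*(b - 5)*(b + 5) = b^3 - 7*b^2 - 25*b + 175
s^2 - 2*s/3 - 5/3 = (s - 5/3)*(s + 1)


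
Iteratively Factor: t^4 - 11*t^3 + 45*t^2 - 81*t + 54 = (t - 2)*(t^3 - 9*t^2 + 27*t - 27) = (t - 3)*(t - 2)*(t^2 - 6*t + 9) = (t - 3)^2*(t - 2)*(t - 3)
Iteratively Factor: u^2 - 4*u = (u)*(u - 4)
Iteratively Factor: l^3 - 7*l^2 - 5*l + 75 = (l + 3)*(l^2 - 10*l + 25) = (l - 5)*(l + 3)*(l - 5)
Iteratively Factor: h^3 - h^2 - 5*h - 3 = (h - 3)*(h^2 + 2*h + 1) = (h - 3)*(h + 1)*(h + 1)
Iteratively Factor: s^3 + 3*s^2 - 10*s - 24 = (s + 4)*(s^2 - s - 6) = (s - 3)*(s + 4)*(s + 2)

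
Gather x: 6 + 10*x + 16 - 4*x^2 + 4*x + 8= -4*x^2 + 14*x + 30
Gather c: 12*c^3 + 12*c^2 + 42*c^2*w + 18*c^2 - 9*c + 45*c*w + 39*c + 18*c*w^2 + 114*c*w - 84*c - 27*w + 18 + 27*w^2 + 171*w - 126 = 12*c^3 + c^2*(42*w + 30) + c*(18*w^2 + 159*w - 54) + 27*w^2 + 144*w - 108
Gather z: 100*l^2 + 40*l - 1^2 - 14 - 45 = 100*l^2 + 40*l - 60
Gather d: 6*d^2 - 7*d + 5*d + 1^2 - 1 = 6*d^2 - 2*d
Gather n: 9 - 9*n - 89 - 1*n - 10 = -10*n - 90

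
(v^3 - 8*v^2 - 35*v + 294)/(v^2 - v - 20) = (-v^3 + 8*v^2 + 35*v - 294)/(-v^2 + v + 20)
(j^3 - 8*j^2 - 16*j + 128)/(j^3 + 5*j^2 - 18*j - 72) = (j^2 - 4*j - 32)/(j^2 + 9*j + 18)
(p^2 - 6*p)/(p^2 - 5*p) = (p - 6)/(p - 5)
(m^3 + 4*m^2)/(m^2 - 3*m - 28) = m^2/(m - 7)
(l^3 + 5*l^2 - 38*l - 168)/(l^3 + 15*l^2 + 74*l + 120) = (l^2 + l - 42)/(l^2 + 11*l + 30)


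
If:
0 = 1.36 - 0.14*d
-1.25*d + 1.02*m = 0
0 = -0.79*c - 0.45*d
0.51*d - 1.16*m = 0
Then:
No Solution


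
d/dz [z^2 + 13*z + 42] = 2*z + 13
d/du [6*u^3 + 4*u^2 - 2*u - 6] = 18*u^2 + 8*u - 2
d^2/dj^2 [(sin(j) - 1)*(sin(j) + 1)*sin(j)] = (7 - 9*sin(j)^2)*sin(j)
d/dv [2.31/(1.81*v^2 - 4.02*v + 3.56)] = (9.2862 - 8.3622*v)/(1.81*v^2 - 4.02*v + 3.56)^2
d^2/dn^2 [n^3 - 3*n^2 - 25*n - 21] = 6*n - 6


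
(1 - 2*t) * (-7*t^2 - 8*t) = 14*t^3 + 9*t^2 - 8*t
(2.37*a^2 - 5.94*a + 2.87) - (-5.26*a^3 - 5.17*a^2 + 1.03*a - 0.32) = 5.26*a^3 + 7.54*a^2 - 6.97*a + 3.19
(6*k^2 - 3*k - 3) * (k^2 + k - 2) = 6*k^4 + 3*k^3 - 18*k^2 + 3*k + 6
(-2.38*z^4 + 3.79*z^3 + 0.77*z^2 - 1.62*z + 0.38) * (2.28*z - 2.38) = -5.4264*z^5 + 14.3056*z^4 - 7.2646*z^3 - 5.5262*z^2 + 4.722*z - 0.9044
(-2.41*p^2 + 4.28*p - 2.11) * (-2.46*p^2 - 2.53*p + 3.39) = 5.9286*p^4 - 4.4315*p^3 - 13.8077*p^2 + 19.8475*p - 7.1529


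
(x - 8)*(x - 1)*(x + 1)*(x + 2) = x^4 - 6*x^3 - 17*x^2 + 6*x + 16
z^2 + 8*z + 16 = (z + 4)^2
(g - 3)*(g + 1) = g^2 - 2*g - 3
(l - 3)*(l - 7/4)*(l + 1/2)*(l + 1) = l^4 - 13*l^3/4 - 11*l^2/8 + 11*l/2 + 21/8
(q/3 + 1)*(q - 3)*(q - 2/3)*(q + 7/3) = q^4/3 + 5*q^3/9 - 95*q^2/27 - 5*q + 14/3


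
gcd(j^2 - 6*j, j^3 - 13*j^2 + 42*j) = j^2 - 6*j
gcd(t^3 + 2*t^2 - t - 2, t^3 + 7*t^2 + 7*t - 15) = t - 1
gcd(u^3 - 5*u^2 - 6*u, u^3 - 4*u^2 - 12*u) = u^2 - 6*u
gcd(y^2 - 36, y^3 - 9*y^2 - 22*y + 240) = y - 6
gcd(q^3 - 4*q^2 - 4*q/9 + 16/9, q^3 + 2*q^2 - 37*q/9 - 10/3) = q + 2/3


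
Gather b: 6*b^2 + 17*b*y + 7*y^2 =6*b^2 + 17*b*y + 7*y^2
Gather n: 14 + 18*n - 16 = 18*n - 2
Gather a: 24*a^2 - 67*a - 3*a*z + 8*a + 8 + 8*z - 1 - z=24*a^2 + a*(-3*z - 59) + 7*z + 7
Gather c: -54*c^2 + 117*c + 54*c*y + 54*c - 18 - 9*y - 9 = -54*c^2 + c*(54*y + 171) - 9*y - 27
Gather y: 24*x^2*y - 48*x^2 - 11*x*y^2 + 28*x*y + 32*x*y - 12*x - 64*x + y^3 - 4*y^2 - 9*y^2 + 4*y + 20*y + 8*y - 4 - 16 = -48*x^2 - 76*x + y^3 + y^2*(-11*x - 13) + y*(24*x^2 + 60*x + 32) - 20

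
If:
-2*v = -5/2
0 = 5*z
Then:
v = 5/4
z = 0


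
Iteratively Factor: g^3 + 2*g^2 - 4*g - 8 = (g + 2)*(g^2 - 4) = (g - 2)*(g + 2)*(g + 2)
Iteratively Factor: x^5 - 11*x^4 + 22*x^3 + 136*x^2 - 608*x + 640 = (x + 4)*(x^4 - 15*x^3 + 82*x^2 - 192*x + 160) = (x - 2)*(x + 4)*(x^3 - 13*x^2 + 56*x - 80) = (x - 4)*(x - 2)*(x + 4)*(x^2 - 9*x + 20) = (x - 4)^2*(x - 2)*(x + 4)*(x - 5)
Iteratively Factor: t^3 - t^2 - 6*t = (t)*(t^2 - t - 6) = t*(t - 3)*(t + 2)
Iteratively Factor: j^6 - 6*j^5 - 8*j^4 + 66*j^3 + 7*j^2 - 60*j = (j + 1)*(j^5 - 7*j^4 - j^3 + 67*j^2 - 60*j) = j*(j + 1)*(j^4 - 7*j^3 - j^2 + 67*j - 60) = j*(j - 5)*(j + 1)*(j^3 - 2*j^2 - 11*j + 12) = j*(j - 5)*(j - 1)*(j + 1)*(j^2 - j - 12) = j*(j - 5)*(j - 4)*(j - 1)*(j + 1)*(j + 3)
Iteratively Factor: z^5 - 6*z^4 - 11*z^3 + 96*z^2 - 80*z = (z - 4)*(z^4 - 2*z^3 - 19*z^2 + 20*z) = (z - 5)*(z - 4)*(z^3 + 3*z^2 - 4*z) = (z - 5)*(z - 4)*(z - 1)*(z^2 + 4*z) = z*(z - 5)*(z - 4)*(z - 1)*(z + 4)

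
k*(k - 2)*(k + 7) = k^3 + 5*k^2 - 14*k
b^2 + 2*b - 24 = (b - 4)*(b + 6)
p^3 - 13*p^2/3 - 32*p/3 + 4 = (p - 6)*(p - 1/3)*(p + 2)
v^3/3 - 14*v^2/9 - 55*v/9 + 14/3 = (v/3 + 1)*(v - 7)*(v - 2/3)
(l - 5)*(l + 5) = l^2 - 25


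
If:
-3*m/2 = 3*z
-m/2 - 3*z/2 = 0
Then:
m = 0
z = 0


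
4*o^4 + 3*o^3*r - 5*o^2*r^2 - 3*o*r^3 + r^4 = (-4*o + r)*(-o + r)*(o + r)^2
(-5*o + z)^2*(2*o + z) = 50*o^3 + 5*o^2*z - 8*o*z^2 + z^3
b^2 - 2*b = b*(b - 2)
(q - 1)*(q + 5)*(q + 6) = q^3 + 10*q^2 + 19*q - 30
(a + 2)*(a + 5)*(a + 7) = a^3 + 14*a^2 + 59*a + 70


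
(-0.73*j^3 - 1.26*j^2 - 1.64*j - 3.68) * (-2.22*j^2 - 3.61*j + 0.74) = 1.6206*j^5 + 5.4325*j^4 + 7.6492*j^3 + 13.1576*j^2 + 12.0712*j - 2.7232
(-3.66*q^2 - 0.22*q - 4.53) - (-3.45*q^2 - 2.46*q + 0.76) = -0.21*q^2 + 2.24*q - 5.29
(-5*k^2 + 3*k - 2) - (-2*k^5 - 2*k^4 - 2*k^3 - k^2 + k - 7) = 2*k^5 + 2*k^4 + 2*k^3 - 4*k^2 + 2*k + 5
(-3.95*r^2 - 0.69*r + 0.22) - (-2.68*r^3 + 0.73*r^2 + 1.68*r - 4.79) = 2.68*r^3 - 4.68*r^2 - 2.37*r + 5.01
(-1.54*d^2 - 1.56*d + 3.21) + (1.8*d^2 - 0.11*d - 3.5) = 0.26*d^2 - 1.67*d - 0.29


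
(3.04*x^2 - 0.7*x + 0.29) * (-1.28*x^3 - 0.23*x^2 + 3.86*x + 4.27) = -3.8912*x^5 + 0.1968*x^4 + 11.5242*x^3 + 10.2121*x^2 - 1.8696*x + 1.2383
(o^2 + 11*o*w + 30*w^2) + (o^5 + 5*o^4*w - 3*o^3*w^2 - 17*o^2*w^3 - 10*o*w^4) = o^5 + 5*o^4*w - 3*o^3*w^2 - 17*o^2*w^3 + o^2 - 10*o*w^4 + 11*o*w + 30*w^2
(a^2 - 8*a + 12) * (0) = 0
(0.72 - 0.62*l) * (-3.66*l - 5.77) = 2.2692*l^2 + 0.9422*l - 4.1544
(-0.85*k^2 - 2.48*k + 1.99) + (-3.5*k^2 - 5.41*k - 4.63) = -4.35*k^2 - 7.89*k - 2.64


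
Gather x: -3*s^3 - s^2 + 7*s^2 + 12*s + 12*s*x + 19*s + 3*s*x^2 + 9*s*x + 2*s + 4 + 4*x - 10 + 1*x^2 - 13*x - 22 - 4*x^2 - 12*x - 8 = -3*s^3 + 6*s^2 + 33*s + x^2*(3*s - 3) + x*(21*s - 21) - 36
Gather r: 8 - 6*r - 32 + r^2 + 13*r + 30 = r^2 + 7*r + 6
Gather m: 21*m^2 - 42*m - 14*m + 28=21*m^2 - 56*m + 28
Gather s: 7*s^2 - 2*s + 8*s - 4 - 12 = 7*s^2 + 6*s - 16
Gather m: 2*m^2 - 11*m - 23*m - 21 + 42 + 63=2*m^2 - 34*m + 84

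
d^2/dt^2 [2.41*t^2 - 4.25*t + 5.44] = 4.82000000000000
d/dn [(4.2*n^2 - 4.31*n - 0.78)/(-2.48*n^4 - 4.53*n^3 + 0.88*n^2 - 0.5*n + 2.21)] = (20.832*n^5 - 13.0404*n^4 - 46.7862*n^3 - 8.9074*n^2 + 19.9368*n - 9.9151)/(6.1504*n^8 + 22.4688*n^7 + 16.1561*n^6 - 5.4928*n^5 - 5.6572*n^4 - 20.9026*n^3 + 4.1396*n^2 - 2.21*n + 4.8841)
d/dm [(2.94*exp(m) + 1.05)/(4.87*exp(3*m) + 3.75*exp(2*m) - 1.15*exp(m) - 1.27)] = (-(2.94*exp(m) + 1.05)*(14.61*exp(2*m) + 7.5*exp(m) - 1.15) + 14.3178*exp(3*m) + 11.025*exp(2*m) - 3.381*exp(m) - 3.7338)*exp(m)/(4.87*exp(3*m) + 3.75*exp(2*m) - 1.15*exp(m) - 1.27)^2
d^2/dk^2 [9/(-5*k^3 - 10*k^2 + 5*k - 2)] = 90*((3*k + 2)*(5*k^3 + 10*k^2 - 5*k + 2) - 5*(3*k^2 + 4*k - 1)^2)/(5*k^3 + 10*k^2 - 5*k + 2)^3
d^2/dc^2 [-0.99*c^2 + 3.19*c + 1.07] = -1.98000000000000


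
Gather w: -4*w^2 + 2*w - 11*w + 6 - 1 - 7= -4*w^2 - 9*w - 2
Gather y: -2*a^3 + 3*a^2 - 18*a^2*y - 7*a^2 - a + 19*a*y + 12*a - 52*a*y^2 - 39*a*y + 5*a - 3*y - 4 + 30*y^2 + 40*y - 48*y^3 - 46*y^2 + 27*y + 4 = -2*a^3 - 4*a^2 + 16*a - 48*y^3 + y^2*(-52*a - 16) + y*(-18*a^2 - 20*a + 64)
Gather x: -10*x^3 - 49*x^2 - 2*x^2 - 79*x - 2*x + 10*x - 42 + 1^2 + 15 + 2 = -10*x^3 - 51*x^2 - 71*x - 24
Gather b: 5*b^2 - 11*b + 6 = 5*b^2 - 11*b + 6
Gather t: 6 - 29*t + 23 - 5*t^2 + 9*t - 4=-5*t^2 - 20*t + 25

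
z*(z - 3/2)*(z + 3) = z^3 + 3*z^2/2 - 9*z/2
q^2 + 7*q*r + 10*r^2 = (q + 2*r)*(q + 5*r)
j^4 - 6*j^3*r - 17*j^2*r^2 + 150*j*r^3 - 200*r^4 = (j - 5*r)*(j - 4*r)*(j - 2*r)*(j + 5*r)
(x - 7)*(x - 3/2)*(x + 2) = x^3 - 13*x^2/2 - 13*x/2 + 21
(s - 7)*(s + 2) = s^2 - 5*s - 14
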